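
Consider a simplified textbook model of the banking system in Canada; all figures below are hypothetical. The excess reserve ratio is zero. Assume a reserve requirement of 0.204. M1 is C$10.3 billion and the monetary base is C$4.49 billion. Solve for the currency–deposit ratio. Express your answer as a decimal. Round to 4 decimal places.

Using m = M/MB = 10.3/4.49 ≈ 2.293987. From m = (1 + c)/(c + rr + e), rearranging gives 1 + c = m·(c + rr + e), so c·(1 − m) = m·(rr + e) − 1.
Hence c = [m·(rr + e) − 1]/(1 − m) = [2.293987 × (0.204 + 0) − 1] / (1 − 2.293987) ≈ 0.411153.

0.4112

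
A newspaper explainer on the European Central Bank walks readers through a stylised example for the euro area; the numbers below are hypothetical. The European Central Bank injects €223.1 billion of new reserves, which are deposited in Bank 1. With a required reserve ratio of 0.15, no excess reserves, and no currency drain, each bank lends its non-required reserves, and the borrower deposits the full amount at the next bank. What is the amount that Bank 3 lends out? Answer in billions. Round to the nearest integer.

Each bank lends a fraction (1 − rr) = 0.8500 of the deposit it receives, so Bank 3 receives 223.1·0.8500^2 and lends 223.1·0.8500^3 ≈ 137.0113 billion.

€137 billion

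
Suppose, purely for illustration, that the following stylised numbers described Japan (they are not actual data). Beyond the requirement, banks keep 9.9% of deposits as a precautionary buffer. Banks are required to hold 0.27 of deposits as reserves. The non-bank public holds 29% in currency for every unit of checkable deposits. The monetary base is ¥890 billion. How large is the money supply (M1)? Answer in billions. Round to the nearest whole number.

¥1742 billion

The money multiplier is m = (1 + c) / (rr + e + c) = (1 + 0.29) / (0.27 + 0.099 + 0.29) ≈ 1.9575.
So M = m × MB = 1.9575 × 890 = 1742.175 billion.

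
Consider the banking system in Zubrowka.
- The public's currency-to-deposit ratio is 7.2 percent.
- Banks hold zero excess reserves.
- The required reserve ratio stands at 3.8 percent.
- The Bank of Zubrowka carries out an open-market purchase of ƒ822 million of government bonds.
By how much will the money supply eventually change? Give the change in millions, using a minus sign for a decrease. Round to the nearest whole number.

ƒ8011 million

The money multiplier is m = (1 + c) / (rr + c) = (1 + 0.072) / (0.038 + 0.072) ≈ 9.7455.
The purchase adds 822 million of base, so ΔM = m × ΔMB = 9.7455 × (+822) = 8010.801 million.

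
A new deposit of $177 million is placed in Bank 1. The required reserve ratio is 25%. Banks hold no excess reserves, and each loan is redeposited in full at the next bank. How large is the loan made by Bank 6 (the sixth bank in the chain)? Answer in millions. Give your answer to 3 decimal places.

Each bank lends a fraction (1 − rr) = 0.7500 of the deposit it receives, so Bank 6 receives 177·0.7500^5 and lends 177·0.7500^6 ≈ 31.5022 million.

$31.502 million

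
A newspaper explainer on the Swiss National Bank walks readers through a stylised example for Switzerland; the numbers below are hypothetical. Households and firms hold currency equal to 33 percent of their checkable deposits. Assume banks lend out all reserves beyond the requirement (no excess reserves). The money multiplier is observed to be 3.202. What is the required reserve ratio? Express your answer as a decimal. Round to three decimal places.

Using m = 3.202. Since m = (1 + c)/(c + rr + e), the denominator satisfies c + rr + e = (1 + c)/m = (1 + 0.33) / 3.202 ≈ 0.415365.
With c = 0.33 and e = 0, the required reserve ratio is 0.415365 − 0.33 − 0 = 0.085365.

0.085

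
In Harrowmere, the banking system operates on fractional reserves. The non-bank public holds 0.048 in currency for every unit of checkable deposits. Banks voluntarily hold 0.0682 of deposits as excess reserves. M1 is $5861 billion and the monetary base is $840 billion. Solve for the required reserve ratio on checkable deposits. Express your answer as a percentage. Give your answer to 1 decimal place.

Using m = M/MB = 5861/840 ≈ 6.977381. Since m = (1 + c)/(c + rr + e), the denominator satisfies c + rr + e = (1 + c)/m = (1 + 0.048) / 6.977381 ≈ 0.150200.
With c = 0.048 and e = 0.0682, the required reserve ratio on checkable deposits is 0.150200 − 0.048 − 0.0682 = 0.034.

3.4%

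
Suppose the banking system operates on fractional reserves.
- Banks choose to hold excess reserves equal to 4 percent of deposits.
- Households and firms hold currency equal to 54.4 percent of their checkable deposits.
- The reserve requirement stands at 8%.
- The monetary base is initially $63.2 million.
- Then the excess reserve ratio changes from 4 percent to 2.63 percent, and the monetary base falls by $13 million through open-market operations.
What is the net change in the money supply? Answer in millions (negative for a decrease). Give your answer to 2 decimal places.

Before: m₁ = (1 + 0.544) / (0.08 + 0.04 + 0.544) ≈ 2.32530, MB₁ = 63.2, so M₁ = 2.32530 × 63.2 ≈ 146.959 million.
After: m₂ = (1 + 0.544) / (0.08 + 0.0263 + 0.544) ≈ 2.37429, MB₂ = 63.2 − 13 = 50.2, so M₂ = 2.37429 × 50.2 ≈ 119.1894 million.
ΔM = M₂ − M₁ = 119.1894 − 146.959 = -27.7696 million.

-27.77 million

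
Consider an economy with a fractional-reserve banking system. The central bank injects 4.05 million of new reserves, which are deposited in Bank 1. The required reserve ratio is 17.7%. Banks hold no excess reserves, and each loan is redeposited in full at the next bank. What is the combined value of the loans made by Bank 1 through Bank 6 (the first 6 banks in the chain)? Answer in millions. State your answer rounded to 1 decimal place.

13.0 million

Bank i lends (1 − rr)^i of the original deposit: Bank 1 lends 4.05·0.8230 ≈ 3.3331, Bank 2 lends 4.05·0.8230² ≈ 2.7432, and so on.
Summing a geometric series: total = 4.05·[0.8230·(1 − 0.8230^6) / (1 − 0.8230)] ≈ 12.9797 million.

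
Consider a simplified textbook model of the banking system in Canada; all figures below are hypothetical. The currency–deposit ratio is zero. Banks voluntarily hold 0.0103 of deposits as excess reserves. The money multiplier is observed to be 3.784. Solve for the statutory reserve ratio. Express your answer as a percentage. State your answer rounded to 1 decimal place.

25.4%

Using m = 3.784. Since m = (1 + c)/(c + rr + e), the denominator satisfies c + rr + e = (1 + c)/m = (1 + 0) / 3.784 ≈ 0.264271.
With c = 0 and e = 0.0103, the statutory reserve ratio is 0.264271 − 0 − 0.0103 = 0.253971.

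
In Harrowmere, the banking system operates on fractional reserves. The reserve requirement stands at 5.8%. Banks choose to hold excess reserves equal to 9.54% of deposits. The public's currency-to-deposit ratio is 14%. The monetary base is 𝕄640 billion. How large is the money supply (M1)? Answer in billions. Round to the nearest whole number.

The money multiplier is m = (1 + c) / (rr + e + c) = (1 + 0.14) / (0.058 + 0.0954 + 0.14) ≈ 3.8855.
So M = m × MB = 3.8855 × 640 = 2486.72 billion.

𝕄2487 billion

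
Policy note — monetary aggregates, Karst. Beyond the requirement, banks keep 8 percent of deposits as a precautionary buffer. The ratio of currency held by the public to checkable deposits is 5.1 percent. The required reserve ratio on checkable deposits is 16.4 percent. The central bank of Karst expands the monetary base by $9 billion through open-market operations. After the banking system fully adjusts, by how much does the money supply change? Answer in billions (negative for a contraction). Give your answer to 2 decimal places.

The money multiplier is m = (1 + c) / (rr + e + c) = (1 + 0.051) / (0.164 + 0.08 + 0.051) ≈ 3.5627.
The purchase adds 9 billion of base, so ΔM = m × ΔMB = 3.5627 × (+9) = 32.0643 billion.

$32.06 billion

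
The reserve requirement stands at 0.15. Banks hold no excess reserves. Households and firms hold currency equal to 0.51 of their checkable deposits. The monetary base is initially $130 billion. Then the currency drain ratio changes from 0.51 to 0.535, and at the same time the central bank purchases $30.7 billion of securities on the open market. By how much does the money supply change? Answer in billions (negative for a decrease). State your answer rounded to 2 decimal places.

Before: m₁ = (1 + 0.51) / (0.15 + 0.51) ≈ 2.287879, MB₁ = 130, so M₁ = 2.287879 × 130 ≈ 297.4243 billion.
After: m₂ = (1 + 0.535) / (0.15 + 0.535) ≈ 2.240876, MB₂ = 130 + 30.7 = 160.7, so M₂ = 2.240876 × 160.7 ≈ 360.1088 billion.
ΔM = M₂ − M₁ = 360.1088 − 297.4243 = 62.6845 billion.

$62.68 billion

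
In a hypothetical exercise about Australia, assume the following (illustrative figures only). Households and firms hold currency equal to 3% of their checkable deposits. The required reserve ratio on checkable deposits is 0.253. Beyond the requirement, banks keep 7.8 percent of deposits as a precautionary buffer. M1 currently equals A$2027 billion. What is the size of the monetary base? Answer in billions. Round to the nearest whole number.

The money multiplier is m = (1 + c) / (rr + e + c) = (1 + 0.03) / (0.253 + 0.078 + 0.03) ≈ 2.85319.
MB = M / m = 2027 / 2.85319 ≈ 710.4329 billion.

A$710 billion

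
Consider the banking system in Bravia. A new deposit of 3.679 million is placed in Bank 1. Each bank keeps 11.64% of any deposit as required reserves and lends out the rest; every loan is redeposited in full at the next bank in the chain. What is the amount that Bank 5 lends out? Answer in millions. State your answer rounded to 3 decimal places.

1.982 million

Each bank lends a fraction (1 − rr) = 0.8836 of the deposit it receives, so Bank 5 receives 3.679·0.8836^4 and lends 3.679·0.8836^5 ≈ 1.9816 million.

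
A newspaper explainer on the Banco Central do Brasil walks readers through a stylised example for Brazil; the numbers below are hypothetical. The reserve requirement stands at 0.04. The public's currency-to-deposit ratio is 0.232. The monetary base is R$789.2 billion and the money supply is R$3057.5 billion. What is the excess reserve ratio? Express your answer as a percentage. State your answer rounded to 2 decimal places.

4.60%

Using m = M/MB = 3057.5/789.2 ≈ 3.874176. Since m = (1 + c)/(c + rr + e), the denominator satisfies c + rr + e = (1 + c)/m = (1 + 0.232) / 3.874176 ≈ 0.318003.
With c = 0.232 and rr = 0.04, the excess reserve ratio is 0.318003 − 0.232 − 0.04 = 0.046003.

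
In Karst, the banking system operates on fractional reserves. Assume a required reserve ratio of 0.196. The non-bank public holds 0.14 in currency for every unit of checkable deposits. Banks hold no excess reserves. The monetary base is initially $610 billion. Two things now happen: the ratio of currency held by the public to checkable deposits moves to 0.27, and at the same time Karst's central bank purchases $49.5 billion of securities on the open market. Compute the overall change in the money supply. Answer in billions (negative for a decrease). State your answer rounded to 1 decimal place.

Before: m₁ = (1 + 0.14) / (0.196 + 0.14) ≈ 3.39286, MB₁ = 610, so M₁ = 3.39286 × 610 = 2069.6446 billion.
After: m₂ = (1 + 0.27) / (0.196 + 0.27) ≈ 2.72532, MB₂ = 610 + 49.5 = 659.5, so M₂ = 2.72532 × 659.5 ≈ 1797.3485 billion.
ΔM = M₂ − M₁ = 1797.3485 − 2069.6446 = -272.2961 billion.

-272.3 billion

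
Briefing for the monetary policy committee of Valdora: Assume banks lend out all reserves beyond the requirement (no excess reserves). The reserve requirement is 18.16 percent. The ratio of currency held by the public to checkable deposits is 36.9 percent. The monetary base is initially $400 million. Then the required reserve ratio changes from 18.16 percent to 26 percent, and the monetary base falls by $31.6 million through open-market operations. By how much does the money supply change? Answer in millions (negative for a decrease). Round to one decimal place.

-192.7 million

Before: m₁ = (1 + 0.369) / (0.1816 + 0.369) ≈ 2.48638, MB₁ = 400, so M₁ = 2.48638 × 400 = 994.552 million.
After: m₂ = (1 + 0.369) / (0.26 + 0.369) ≈ 2.17647, MB₂ = 400 − 31.6 = 368.4, so M₂ = 2.17647 × 368.4 ≈ 801.8115 million.
ΔM = M₂ − M₁ = 801.8115 − 994.552 = -192.7405 million.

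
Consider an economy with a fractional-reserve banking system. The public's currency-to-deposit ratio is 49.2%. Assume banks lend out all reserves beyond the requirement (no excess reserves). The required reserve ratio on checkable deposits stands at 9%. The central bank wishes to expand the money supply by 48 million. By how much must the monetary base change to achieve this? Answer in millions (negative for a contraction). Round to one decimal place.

The money multiplier is m = (1 + c) / (rr + c) = (1 + 0.492) / (0.09 + 0.492) ≈ 2.5636.
ΔMB = ΔM / m = (+48) / 2.5636 ≈ 18.7237 million.

18.7 million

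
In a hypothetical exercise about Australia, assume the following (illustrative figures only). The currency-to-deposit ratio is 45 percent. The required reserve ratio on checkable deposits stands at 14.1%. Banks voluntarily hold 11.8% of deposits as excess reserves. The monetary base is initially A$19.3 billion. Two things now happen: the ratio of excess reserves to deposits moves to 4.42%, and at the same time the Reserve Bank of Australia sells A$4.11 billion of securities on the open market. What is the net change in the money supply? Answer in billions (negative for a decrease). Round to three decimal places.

-4.796 billion

Before: m₁ = (1 + 0.45) / (0.141 + 0.118 + 0.45) ≈ 2.045134, MB₁ = 19.3, so M₁ = 2.045134 × 19.3 ≈ 39.4711 billion.
After: m₂ = (1 + 0.45) / (0.141 + 0.0442 + 0.45) ≈ 2.282746, MB₂ = 19.3 − 4.11 = 15.19, so M₂ = 2.282746 × 15.19 ≈ 34.6749 billion.
ΔM = M₂ − M₁ = 34.6749 − 39.4711 = -4.7962 billion.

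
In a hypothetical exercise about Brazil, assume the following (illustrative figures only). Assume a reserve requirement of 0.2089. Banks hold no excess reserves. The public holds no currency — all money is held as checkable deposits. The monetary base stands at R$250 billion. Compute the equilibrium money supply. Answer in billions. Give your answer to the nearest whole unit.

R$1197 billion

With no currency drain or excess reserves, the money multiplier is m = 1/rr = 1/0.2089 ≈ 4.7870.
Money supply M = m × MB = 4.7870 × 250 = 1196.75 billion.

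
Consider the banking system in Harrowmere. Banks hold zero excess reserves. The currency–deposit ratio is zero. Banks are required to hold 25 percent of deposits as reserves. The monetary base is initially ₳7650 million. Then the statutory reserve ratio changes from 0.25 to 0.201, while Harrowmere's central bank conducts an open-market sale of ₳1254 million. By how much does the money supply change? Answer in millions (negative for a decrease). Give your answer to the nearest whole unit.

Before: m₁ = 1 / (0.25) = 4, MB₁ = 7650, so M₁ = 4 × 7650 = 30600 million.
After: m₂ = 1 / (0.201) ≈ 4.97512, MB₂ = 7650 − 1254 = 6396, so M₂ = 4.97512 × 6396 ≈ 31820.8675 million.
ΔM = M₂ − M₁ = 31820.8675 − 30600 = 1220.8675 million.

₳1221 million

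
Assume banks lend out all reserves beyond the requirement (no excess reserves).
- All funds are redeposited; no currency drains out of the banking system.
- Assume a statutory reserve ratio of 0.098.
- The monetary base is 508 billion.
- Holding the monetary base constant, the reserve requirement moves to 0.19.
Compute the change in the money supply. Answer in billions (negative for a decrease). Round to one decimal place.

Initially m₁ = 1 / (0.098) ≈ 10.20408, so M₁ = 10.20408 × 508 ≈ 5183.6726 billion.
After the change m₂ = 1 / (0.19) ≈ 5.26316, so M₂ = 5.26316 × 508 ≈ 2673.6853 billion.
ΔM = M₂ − M₁ = 2673.6853 − 5183.6726 = -2509.9873 billion.

-2510.0 billion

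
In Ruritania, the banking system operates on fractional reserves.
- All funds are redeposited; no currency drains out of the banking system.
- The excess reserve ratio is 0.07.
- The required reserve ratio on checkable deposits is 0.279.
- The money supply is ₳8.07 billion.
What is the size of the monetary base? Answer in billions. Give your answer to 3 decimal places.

₳2.816 billion

The money multiplier is m = 1 / (rr + e) = 1 / (0.279 + 0.07) ≈ 2.86533.
MB = M / m = 8.07 / 2.86533 ≈ 2.8164 billion.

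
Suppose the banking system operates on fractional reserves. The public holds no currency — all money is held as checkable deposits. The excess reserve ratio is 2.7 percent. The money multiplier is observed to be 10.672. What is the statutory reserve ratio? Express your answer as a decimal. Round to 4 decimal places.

Using m = 10.672. Since m = (1 + c)/(c + rr + e), the denominator satisfies c + rr + e = (1 + c)/m = (1 + 0) / 10.672 ≈ 0.093703.
With c = 0 and e = 0.027, the statutory reserve ratio is 0.093703 − 0 − 0.027 = 0.066703.

0.0667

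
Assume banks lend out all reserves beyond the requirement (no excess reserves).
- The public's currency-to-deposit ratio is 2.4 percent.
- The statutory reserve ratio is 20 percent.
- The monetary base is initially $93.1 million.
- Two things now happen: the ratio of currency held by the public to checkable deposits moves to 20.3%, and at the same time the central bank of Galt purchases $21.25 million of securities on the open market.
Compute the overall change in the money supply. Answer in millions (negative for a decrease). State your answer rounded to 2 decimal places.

Before: m₁ = (1 + 0.024) / (0.2 + 0.024) ≈ 4.571429, MB₁ = 93.1, so M₁ = 4.571429 × 93.1 ≈ 425.6 million.
After: m₂ = (1 + 0.203) / (0.2 + 0.203) ≈ 2.985112, MB₂ = 93.1 + 21.25 = 114.35, so M₂ = 2.985112 × 114.35 ≈ 341.3476 million.
ΔM = M₂ − M₁ = 341.3476 − 425.6 = -84.2524 million.

-84.25 million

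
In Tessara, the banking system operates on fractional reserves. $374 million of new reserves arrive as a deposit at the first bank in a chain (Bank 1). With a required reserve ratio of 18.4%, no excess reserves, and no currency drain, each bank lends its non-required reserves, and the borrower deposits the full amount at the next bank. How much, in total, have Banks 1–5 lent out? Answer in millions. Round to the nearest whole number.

Bank i lends (1 − rr)^i of the original deposit: Bank 1 lends 374·0.8160 = 305.1840, Bank 2 lends 374·0.8160² ≈ 249.0301, and so on.
Summing a geometric series: total = 374·[0.8160·(1 − 0.8160^5) / (1 − 0.8160)] ≈ 1058.5486 million.

$1059 million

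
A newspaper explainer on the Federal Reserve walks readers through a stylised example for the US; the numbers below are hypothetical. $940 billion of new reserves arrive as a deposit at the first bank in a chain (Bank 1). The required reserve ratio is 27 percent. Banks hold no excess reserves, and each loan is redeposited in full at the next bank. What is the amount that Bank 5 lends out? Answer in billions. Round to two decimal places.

$194.87 billion

Each bank lends a fraction (1 − rr) = 0.7300 of the deposit it receives, so Bank 5 receives 940·0.7300^4 and lends 940·0.7300^5 ≈ 194.8687 billion.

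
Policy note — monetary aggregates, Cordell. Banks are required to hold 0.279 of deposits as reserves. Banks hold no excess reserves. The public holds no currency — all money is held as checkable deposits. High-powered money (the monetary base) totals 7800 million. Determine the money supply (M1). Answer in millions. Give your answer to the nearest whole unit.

With no currency drain or excess reserves, the money multiplier is m = 1/rr = 1/0.279 ≈ 3.58423.
Money supply M = m × MB = 3.58423 × 7800 = 27956.994 million.

27957 million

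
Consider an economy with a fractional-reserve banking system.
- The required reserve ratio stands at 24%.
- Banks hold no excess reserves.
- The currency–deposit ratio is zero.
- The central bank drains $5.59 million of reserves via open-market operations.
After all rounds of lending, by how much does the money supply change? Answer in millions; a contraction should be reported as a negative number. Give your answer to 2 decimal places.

-23.29 million

The simple money multiplier is m = 1/rr = 1/0.24 ≈ 4.1667.
An open-market sale reduces the monetary base by 5.59 million, so ΔM = m × ΔMB = 4.1667 × (−5.59) ≈ -23.2919 million.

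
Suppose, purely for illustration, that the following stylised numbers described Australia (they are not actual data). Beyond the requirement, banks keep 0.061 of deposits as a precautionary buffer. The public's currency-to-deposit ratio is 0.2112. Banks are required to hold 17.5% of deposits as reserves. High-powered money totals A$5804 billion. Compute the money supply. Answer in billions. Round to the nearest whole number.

A$15720 billion

The money multiplier is m = (1 + c) / (rr + e + c) = (1 + 0.2112) / (0.175 + 0.061 + 0.2112) ≈ 2.70841.
So M = m × MB = 2.70841 × 5804 ≈ 15719.6116 billion.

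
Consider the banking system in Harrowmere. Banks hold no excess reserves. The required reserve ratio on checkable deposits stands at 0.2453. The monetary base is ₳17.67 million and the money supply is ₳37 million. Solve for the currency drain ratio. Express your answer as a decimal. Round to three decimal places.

0.445

Using m = M/MB = 37/17.67 ≈ 2.093945. From m = (1 + c)/(c + rr + e), rearranging gives 1 + c = m·(c + rr + e), so c·(1 − m) = m·(rr + e) − 1.
Hence c = [m·(rr + e) − 1]/(1 − m) = [2.093945 × (0.2453 + 0) − 1] / (1 − 2.093945) ≈ 0.444588.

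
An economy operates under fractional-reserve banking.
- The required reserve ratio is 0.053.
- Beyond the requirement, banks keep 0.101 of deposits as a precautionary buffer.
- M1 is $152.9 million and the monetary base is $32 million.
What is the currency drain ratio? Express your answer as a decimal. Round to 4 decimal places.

Using m = M/MB = 152.9/32 = 4.778125. From m = (1 + c)/(c + rr + e), rearranging gives 1 + c = m·(c + rr + e), so c·(1 − m) = m·(rr + e) − 1.
Hence c = [m·(rr + e) − 1]/(1 − m) = [4.778125 × (0.053 + 0.101) − 1] / (1 − 4.778125) ≈ 0.069921.

0.0699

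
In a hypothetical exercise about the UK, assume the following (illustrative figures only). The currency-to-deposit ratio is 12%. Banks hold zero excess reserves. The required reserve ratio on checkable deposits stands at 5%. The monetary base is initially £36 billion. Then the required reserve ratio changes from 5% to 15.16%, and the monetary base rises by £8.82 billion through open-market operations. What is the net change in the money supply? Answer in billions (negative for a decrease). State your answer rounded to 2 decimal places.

-52.35 billion

Before: m₁ = (1 + 0.12) / (0.05 + 0.12) ≈ 6.58824, MB₁ = 36, so M₁ = 6.58824 × 36 ≈ 237.1766 billion.
After: m₂ = (1 + 0.12) / (0.1516 + 0.12) ≈ 4.12371, MB₂ = 36 + 8.82 = 44.82, so M₂ = 4.12371 × 44.82 ≈ 184.8247 billion.
ΔM = M₂ − M₁ = 184.8247 − 237.1766 = -52.3519 billion.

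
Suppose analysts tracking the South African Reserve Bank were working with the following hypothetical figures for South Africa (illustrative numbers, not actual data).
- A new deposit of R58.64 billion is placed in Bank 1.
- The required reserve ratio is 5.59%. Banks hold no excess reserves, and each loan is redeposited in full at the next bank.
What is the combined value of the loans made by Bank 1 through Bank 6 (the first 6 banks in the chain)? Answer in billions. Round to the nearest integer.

R289 billion

Bank i lends (1 − rr)^i of the original deposit: Bank 1 lends 58.64·0.9441 ≈ 55.3620, Bank 2 lends 58.64·0.9441² ≈ 52.2673, and so on.
Summing a geometric series: total = 58.64·[0.9441·(1 − 0.9441^6) / (1 − 0.9441)] ≈ 289.0692 billion.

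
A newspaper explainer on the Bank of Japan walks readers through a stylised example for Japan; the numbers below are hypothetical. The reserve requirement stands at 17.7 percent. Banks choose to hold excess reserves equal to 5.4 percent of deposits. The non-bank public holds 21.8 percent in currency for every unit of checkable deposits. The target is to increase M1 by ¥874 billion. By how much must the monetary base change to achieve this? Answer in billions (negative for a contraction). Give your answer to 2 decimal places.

The money multiplier is m = (1 + c) / (rr + e + c) = (1 + 0.218) / (0.177 + 0.054 + 0.218) ≈ 2.712695.
ΔMB = ΔM / m = (+874) / 2.712695 ≈ 322.1888 billion.

¥322.19 billion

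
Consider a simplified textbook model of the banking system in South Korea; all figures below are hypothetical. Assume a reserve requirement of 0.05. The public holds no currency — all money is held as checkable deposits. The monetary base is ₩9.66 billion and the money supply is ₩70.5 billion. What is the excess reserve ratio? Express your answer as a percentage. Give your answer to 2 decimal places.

8.70%

Using m = M/MB = 70.5/9.66 ≈ 7.298137. Since m = (1 + c)/(c + rr + e), the denominator satisfies c + rr + e = (1 + c)/m = (1 + 0) / 7.298137 ≈ 0.137021.
With c = 0 and rr = 0.05, the excess reserve ratio is 0.137021 − 0 − 0.05 = 0.087021.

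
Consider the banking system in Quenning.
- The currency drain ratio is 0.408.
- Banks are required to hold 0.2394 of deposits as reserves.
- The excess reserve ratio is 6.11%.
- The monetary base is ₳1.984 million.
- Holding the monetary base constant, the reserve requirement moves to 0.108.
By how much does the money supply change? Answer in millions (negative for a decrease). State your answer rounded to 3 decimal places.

Initially m₁ = (1 + 0.408) / (0.2394 + 0.0611 + 0.408) ≈ 1.98730, so M₁ = 1.98730 × 1.984 ≈ 3.9428 million.
After the change m₂ = (1 + 0.408) / (0.108 + 0.0611 + 0.408) ≈ 2.43979, so M₂ = 2.43979 × 1.984 ≈ 4.8405 million.
ΔM = M₂ − M₁ = 4.8405 − 3.9428 = 0.8977 million.

₳0.898 million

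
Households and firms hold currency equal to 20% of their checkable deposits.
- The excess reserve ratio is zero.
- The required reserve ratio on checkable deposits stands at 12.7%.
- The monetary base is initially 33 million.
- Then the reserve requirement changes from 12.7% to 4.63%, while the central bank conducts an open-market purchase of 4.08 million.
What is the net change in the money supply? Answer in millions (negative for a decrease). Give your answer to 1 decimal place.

Before: m₁ = (1 + 0.2) / (0.127 + 0.2) ≈ 3.6697, MB₁ = 33, so M₁ = 3.6697 × 33 = 121.1001 million.
After: m₂ = (1 + 0.2) / (0.0463 + 0.2) ≈ 4.8721, MB₂ = 33 + 4.08 = 37.08, so M₂ = 4.8721 × 37.08 ≈ 180.6575 million.
ΔM = M₂ − M₁ = 180.6575 − 121.1001 = 59.5574 million.

59.6 million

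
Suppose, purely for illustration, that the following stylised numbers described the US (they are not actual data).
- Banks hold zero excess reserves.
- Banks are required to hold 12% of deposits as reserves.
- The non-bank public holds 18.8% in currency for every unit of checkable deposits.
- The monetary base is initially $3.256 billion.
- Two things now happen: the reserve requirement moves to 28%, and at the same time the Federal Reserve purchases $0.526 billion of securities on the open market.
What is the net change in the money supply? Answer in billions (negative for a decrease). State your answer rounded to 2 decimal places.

-2.96 billion

Before: m₁ = (1 + 0.188) / (0.12 + 0.188) ≈ 3.8571, MB₁ = 3.256, so M₁ = 3.8571 × 3.256 ≈ 12.5587 billion.
After: m₂ = (1 + 0.188) / (0.28 + 0.188) ≈ 2.5385, MB₂ = 3.256 + 0.526 = 3.782, so M₂ = 2.5385 × 3.782 ≈ 9.6006 billion.
ΔM = M₂ − M₁ = 9.6006 − 12.5587 = -2.9581 billion.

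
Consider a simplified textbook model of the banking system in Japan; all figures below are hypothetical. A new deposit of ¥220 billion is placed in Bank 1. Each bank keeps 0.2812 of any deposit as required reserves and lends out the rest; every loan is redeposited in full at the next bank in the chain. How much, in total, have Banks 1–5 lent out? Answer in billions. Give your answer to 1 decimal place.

Bank i lends (1 − rr)^i of the original deposit: Bank 1 lends 220·0.7188 = 158.1360, Bank 2 lends 220·0.7188² ≈ 113.6682, and so on.
Summing a geometric series: total = 220·[0.7188·(1 − 0.7188^5) / (1 − 0.7188)] ≈ 454.4528 billion.

¥454.5 billion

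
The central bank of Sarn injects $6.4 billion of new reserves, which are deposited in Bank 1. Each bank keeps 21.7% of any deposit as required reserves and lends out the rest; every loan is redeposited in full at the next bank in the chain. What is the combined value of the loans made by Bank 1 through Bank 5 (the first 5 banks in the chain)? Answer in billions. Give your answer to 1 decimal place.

$16.3 billion

Bank i lends (1 − rr)^i of the original deposit: Bank 1 lends 6.4·0.7830 = 5.0112, Bank 2 lends 6.4·0.7830² ≈ 3.9238, and so on.
Summing a geometric series: total = 6.4·[0.7830·(1 − 0.7830^5) / (1 − 0.7830)] ≈ 16.2965 billion.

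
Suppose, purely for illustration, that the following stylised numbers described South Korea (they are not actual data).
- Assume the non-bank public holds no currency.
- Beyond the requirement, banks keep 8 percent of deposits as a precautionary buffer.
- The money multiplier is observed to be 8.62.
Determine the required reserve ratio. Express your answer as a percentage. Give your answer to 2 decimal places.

Using m = 8.62. Since m = (1 + c)/(c + rr + e), the denominator satisfies c + rr + e = (1 + c)/m = (1 + 0) / 8.62 ≈ 0.116009.
With c = 0 and e = 0.08, the required reserve ratio is 0.116009 − 0 − 0.08 = 0.036009.

3.60%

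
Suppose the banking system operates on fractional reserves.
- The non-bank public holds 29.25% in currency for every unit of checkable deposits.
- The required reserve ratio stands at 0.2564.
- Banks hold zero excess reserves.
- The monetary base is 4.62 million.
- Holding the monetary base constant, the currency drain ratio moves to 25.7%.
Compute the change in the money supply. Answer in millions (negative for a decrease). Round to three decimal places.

Initially m₁ = (1 + 0.2925) / (0.2564 + 0.2925) ≈ 2.35471, so M₁ = 2.35471 × 4.62 ≈ 10.8788 million.
After the change m₂ = (1 + 0.257) / (0.2564 + 0.257) ≈ 2.44838, so M₂ = 2.44838 × 4.62 ≈ 11.3115 million.
ΔM = M₂ − M₁ = 11.3115 − 10.8788 = 0.4327 million.

0.433 million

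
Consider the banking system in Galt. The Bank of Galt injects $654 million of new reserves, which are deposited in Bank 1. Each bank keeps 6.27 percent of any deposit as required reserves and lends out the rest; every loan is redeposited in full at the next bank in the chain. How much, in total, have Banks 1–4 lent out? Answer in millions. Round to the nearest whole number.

$2231 million

Bank i lends (1 − rr)^i of the original deposit: Bank 1 lends 654·0.9373 = 612.9942, Bank 2 lends 654·0.9373² ≈ 574.5595, and so on.
Summing a geometric series: total = 654·[0.9373·(1 − 0.9373^4) / (1 − 0.9373)] ≈ 2230.8567 million.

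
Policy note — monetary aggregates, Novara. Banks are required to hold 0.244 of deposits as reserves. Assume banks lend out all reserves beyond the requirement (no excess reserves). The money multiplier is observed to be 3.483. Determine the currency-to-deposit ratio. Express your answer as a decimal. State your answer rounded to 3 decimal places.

Using m = 3.483. From m = (1 + c)/(c + rr + e), rearranging gives 1 + c = m·(c + rr + e), so c·(1 − m) = m·(rr + e) − 1.
Hence c = [m·(rr + e) − 1]/(1 − m) = [3.483 × (0.244 + 0) − 1] / (1 − 3.483) ≈ 0.060470.

0.060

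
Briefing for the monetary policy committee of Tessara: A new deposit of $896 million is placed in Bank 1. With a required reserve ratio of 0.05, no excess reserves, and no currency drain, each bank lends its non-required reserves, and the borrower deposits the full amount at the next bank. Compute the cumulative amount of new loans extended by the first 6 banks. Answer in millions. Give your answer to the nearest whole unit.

$4510 million

Bank i lends (1 − rr)^i of the original deposit: Bank 1 lends 896·0.9500 = 851.2000, Bank 2 lends 896·0.9500² = 808.6400, and so on.
Summing a geometric series: total = 896·[0.9500·(1 − 0.9500^6) / (1 − 0.9500)] ≈ 4509.7957 million.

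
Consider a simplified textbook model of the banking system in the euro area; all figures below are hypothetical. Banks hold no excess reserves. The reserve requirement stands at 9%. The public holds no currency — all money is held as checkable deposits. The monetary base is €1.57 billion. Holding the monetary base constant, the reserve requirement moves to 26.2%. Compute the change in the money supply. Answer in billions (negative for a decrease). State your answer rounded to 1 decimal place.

-11.5 billion

Initially m₁ = 1 / (0.09) ≈ 11.1111, so M₁ = 11.1111 × 1.57 ≈ 17.4444 billion.
After the change m₂ = 1 / (0.262) ≈ 3.8168, so M₂ = 3.8168 × 1.57 ≈ 5.9924 billion.
ΔM = M₂ − M₁ = 5.9924 − 17.4444 = -11.452 billion.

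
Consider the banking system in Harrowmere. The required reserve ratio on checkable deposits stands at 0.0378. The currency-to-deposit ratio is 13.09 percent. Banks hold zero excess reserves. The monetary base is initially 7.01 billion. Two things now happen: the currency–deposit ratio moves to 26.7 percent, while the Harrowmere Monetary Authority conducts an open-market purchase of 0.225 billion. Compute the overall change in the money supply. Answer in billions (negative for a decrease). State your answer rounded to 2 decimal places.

-16.92 billion

Before: m₁ = (1 + 0.1309) / (0.0378 + 0.1309) ≈ 6.7036, MB₁ = 7.01, so M₁ = 6.7036 × 7.01 ≈ 46.9922 billion.
After: m₂ = (1 + 0.267) / (0.0378 + 0.267) ≈ 4.1568, MB₂ = 7.01 + 0.225 = 7.235, so M₂ = 4.1568 × 7.235 ≈ 30.0744 billion.
ΔM = M₂ − M₁ = 30.0744 − 46.9922 = -16.9178 billion.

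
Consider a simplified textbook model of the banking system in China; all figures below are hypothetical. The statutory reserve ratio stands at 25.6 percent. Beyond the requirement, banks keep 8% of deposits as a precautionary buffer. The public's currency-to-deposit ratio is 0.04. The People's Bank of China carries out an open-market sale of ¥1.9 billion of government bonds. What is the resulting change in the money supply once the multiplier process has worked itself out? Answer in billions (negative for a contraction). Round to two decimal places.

The money multiplier is m = (1 + c) / (rr + e + c) = (1 + 0.04) / (0.256 + 0.08 + 0.04) ≈ 2.7660.
The sale removes 1.9 billion of base, so ΔM = m × ΔMB = 2.7660 × (−1.9) = -5.2554 billion.

-5.26 billion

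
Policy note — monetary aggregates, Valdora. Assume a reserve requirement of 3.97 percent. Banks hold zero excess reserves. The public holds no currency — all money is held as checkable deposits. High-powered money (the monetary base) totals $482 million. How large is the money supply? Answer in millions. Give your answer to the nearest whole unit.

With no currency drain or excess reserves, the money multiplier is m = 1/rr = 1/0.0397 ≈ 25.1889.
Money supply M = m × MB = 25.1889 × 482 = 12141.0498 million.

$12141 million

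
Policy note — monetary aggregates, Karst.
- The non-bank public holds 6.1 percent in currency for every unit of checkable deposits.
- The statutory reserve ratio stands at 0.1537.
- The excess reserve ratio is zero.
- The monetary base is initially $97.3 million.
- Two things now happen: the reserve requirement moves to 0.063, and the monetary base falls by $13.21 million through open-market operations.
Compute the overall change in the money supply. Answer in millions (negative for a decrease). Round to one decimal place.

Before: m₁ = (1 + 0.061) / (0.1537 + 0.061) ≈ 4.9418, MB₁ = 97.3, so M₁ = 4.9418 × 97.3 ≈ 480.8371 million.
After: m₂ = (1 + 0.061) / (0.063 + 0.061) ≈ 8.5565, MB₂ = 97.3 − 13.21 = 84.09, so M₂ = 8.5565 × 84.09 ≈ 719.5161 million.
ΔM = M₂ − M₁ = 719.5161 − 480.8371 = 238.679 million.

$238.7 million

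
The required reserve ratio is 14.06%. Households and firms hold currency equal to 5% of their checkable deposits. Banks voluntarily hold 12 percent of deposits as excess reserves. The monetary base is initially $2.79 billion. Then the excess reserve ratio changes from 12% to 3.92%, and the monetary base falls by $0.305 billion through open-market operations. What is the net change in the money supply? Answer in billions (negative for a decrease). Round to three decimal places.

$1.923 billion

Before: m₁ = (1 + 0.05) / (0.1406 + 0.12 + 0.05) ≈ 3.38055, MB₁ = 2.79, so M₁ = 3.38055 × 2.79 ≈ 9.4317 billion.
After: m₂ = (1 + 0.05) / (0.1406 + 0.0392 + 0.05) ≈ 4.56919, MB₂ = 2.79 − 0.305 = 2.485, so M₂ = 4.56919 × 2.485 ≈ 11.3544 billion.
ΔM = M₂ − M₁ = 11.3544 − 9.4317 = 1.9227 billion.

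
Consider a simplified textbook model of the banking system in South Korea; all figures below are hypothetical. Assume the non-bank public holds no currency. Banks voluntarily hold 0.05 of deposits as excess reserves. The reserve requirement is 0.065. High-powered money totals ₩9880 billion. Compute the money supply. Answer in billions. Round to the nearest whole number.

The money multiplier is m = 1 / (rr + e) = 1 / (0.065 + 0.05) ≈ 8.69565.
So M = m × MB = 8.69565 × 9880 = 85913.022 billion.

₩85913 billion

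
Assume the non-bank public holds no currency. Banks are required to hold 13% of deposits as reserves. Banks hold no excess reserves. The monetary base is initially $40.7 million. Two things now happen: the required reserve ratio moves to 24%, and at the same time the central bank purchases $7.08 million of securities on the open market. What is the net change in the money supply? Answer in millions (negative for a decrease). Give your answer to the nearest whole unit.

-114 million

Before: m₁ = 1 / (0.13) ≈ 7.6923, MB₁ = 40.7, so M₁ = 7.6923 × 40.7 ≈ 313.0766 million.
After: m₂ = 1 / (0.24) ≈ 4.1667, MB₂ = 40.7 + 7.08 = 47.78, so M₂ = 4.1667 × 47.78 ≈ 199.0849 million.
ΔM = M₂ − M₁ = 199.0849 − 313.0766 = -113.9917 million.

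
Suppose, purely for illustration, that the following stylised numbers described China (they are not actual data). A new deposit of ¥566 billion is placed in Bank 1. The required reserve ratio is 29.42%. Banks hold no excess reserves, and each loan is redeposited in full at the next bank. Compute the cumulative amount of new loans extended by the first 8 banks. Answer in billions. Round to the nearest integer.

Bank i lends (1 − rr)^i of the original deposit: Bank 1 lends 566·0.7058 = 399.4828, Bank 2 lends 566·0.7058² ≈ 281.9550, and so on.
Summing a geometric series: total = 566·[0.7058·(1 − 0.7058^8) / (1 − 0.7058)] ≈ 1274.2416 billion.

¥1274 billion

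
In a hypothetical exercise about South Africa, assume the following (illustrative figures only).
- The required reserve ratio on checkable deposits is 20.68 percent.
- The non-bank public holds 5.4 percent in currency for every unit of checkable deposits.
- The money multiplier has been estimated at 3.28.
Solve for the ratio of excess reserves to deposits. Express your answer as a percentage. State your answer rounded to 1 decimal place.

Using m = 3.28. Since m = (1 + c)/(c + rr + e), the denominator satisfies c + rr + e = (1 + c)/m = (1 + 0.054) / 3.28 ≈ 0.321341.
With c = 0.054 and rr = 0.2068, the ratio of excess reserves to deposits is 0.321341 − 0.054 − 0.2068 = 0.060541.

6.1%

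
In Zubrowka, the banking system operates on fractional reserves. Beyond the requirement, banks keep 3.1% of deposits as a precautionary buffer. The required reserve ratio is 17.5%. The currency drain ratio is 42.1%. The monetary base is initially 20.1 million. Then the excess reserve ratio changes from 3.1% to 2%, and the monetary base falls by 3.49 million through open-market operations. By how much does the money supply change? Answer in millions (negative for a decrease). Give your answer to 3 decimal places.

Before: m₁ = (1 + 0.421) / (0.175 + 0.031 + 0.421) ≈ 2.266348, MB₁ = 20.1, so M₁ = 2.266348 × 20.1 ≈ 45.5536 million.
After: m₂ = (1 + 0.421) / (0.175 + 0.02 + 0.421) ≈ 2.306818, MB₂ = 20.1 − 3.49 = 16.61, so M₂ = 2.306818 × 16.61 ≈ 38.3162 million.
ΔM = M₂ − M₁ = 38.3162 − 45.5536 = -7.2374 million.

-7.237 million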